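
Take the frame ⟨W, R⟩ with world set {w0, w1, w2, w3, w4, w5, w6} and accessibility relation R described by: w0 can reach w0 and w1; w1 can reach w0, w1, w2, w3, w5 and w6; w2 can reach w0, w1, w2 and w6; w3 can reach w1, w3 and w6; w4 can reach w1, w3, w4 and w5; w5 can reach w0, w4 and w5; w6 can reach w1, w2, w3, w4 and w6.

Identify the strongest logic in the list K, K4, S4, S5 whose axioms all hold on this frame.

Transitive (axiom 4): no — w0 R w1 and w1 R w2, but not w0 R w2.
Reflexive (axiom T): yes — every world is R-related to itself.
Euclidean (axiom 5): no — w1 R w0 and w1 R w2, but not w0 R w2.
So F validates K; K4 would additionally require R to be transitive. The strongest is K.

K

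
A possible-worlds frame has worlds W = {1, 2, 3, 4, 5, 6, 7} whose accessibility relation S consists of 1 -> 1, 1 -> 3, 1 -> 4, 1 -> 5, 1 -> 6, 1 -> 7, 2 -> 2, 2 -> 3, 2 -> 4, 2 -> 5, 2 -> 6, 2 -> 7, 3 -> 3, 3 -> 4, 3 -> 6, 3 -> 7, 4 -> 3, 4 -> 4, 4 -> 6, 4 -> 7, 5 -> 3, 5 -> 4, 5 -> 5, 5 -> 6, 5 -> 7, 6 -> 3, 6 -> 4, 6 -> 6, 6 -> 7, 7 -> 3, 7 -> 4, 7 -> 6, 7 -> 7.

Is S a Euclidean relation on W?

Euclidean: no — 1 S 3 and 1 S 5, but not 3 S 5.

No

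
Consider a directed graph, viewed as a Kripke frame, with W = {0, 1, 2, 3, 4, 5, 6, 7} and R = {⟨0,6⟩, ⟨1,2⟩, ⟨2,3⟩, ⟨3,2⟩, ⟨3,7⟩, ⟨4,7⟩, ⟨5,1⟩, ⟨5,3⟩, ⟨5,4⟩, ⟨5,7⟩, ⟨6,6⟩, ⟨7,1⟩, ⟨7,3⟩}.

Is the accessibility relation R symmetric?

Symmetric: no — 0 R 6 but not 6 R 0.

No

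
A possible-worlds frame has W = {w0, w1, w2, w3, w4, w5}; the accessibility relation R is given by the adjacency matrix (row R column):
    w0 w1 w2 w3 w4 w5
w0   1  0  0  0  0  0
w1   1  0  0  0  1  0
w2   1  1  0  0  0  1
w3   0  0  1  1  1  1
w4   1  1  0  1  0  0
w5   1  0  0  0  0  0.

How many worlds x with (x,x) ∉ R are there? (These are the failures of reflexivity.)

Enumerating: w1, w2, w4, w5.

4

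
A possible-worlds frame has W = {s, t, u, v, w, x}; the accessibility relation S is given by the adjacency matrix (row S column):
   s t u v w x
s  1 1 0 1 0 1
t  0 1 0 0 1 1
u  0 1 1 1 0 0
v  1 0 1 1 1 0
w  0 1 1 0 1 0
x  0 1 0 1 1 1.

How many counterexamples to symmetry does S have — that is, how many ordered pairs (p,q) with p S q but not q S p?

Enumerating: (s,t), (s,x), (u,t), (v,w), (w,u), (x,v), (x,w).

7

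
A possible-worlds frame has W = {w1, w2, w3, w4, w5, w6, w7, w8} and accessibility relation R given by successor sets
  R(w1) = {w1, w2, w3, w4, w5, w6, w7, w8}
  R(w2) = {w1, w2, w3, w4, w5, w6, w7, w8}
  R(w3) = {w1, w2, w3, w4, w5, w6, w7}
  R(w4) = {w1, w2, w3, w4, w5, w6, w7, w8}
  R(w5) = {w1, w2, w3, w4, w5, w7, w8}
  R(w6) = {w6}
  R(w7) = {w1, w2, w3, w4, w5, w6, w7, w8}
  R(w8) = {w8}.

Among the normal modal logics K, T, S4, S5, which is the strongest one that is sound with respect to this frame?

T

Reflexive (axiom T): yes — every world is R-related to itself.
Transitive (axiom 4): no — w3 R w1 and w1 R w8, but not w3 R w8.
Euclidean (axiom 5): no — w1 R w3 and w1 R w8, but not w3 R w8.
So F validates K, T; S4 would additionally require R to be transitive. The strongest is T.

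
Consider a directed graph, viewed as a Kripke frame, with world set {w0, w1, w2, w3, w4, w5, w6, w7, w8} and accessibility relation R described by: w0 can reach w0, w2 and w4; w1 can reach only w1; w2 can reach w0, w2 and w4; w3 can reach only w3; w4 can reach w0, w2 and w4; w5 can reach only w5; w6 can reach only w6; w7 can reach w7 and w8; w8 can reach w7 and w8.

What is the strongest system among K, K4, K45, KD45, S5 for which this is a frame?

Transitive (axiom 4): yes — every two-step R-path is closed by a direct edge.
Euclidean (axiom 5): yes — any two successors of a common world are R-related.
Serial (axiom D): yes — every world has a successor (e.g. w0 R w0).
Reflexive (axiom T): yes — every world is R-related to itself.
So F validates K, K4, K45, KD45, S5. The strongest is S5.

S5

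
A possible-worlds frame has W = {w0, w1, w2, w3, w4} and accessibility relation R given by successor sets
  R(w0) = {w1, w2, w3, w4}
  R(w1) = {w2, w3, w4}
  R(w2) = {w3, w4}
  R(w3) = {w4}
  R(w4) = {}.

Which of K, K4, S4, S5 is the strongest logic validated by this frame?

Transitive (axiom 4): yes — every two-step R-path is closed by a direct edge.
Reflexive (axiom T): no — w0 is not related to itself.
Euclidean (axiom 5): no — w0 R w2 and w0 R w1, but not w2 R w1.
So F validates K, K4; S4 would additionally require R to be reflexive. The strongest is K4.

K4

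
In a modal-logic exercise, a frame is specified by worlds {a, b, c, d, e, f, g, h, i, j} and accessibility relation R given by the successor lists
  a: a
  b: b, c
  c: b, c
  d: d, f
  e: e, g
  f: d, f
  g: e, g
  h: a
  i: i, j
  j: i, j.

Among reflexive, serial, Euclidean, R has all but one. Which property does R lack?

Reflexive: no — h is not related to itself.
Serial: yes — every world has a successor (e.g. a R a).
Euclidean: yes — any two successors of a common world are R-related.
Only reflexive fails.

reflexive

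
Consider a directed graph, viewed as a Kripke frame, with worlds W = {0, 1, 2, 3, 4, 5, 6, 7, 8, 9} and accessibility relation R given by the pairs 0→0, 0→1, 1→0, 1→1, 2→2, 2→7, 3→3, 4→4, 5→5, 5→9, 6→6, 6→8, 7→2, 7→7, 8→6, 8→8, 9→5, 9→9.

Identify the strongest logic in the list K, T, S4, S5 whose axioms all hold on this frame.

Reflexive (axiom T): yes — every world is R-related to itself.
Transitive (axiom 4): yes — every two-step R-path is closed by a direct edge.
Euclidean (axiom 5): yes — any two successors of a common world are R-related.
So F validates K, T, S4, S5. The strongest is S5.

S5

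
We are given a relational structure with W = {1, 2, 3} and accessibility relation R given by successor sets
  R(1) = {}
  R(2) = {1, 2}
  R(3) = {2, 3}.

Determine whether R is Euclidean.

No

Euclidean: no — 2 R 1 and 2 R 1, but not 1 R 1.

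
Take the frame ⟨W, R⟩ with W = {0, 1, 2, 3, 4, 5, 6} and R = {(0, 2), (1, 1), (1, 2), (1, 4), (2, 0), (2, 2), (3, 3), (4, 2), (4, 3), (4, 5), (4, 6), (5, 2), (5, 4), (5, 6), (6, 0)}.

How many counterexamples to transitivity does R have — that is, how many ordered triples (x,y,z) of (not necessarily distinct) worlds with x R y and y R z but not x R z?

13

Enumerating: (0,2,0), (1,2,0), (1,4,3), (1,4,5), (1,4,6), (4,2,0), (4,5,4), (4,6,0), (5,2,0), (5,4,3), (5,4,5), (5,6,0), (6,0,2).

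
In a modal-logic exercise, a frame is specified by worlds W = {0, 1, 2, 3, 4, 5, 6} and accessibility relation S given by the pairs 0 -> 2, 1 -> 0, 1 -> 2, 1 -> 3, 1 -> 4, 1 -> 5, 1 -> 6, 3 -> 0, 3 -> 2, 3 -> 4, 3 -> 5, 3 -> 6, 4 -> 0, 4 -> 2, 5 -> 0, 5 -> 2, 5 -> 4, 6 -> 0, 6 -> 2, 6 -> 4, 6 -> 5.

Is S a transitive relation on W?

Yes

Transitive: yes — every two-step S-path is closed by a direct edge.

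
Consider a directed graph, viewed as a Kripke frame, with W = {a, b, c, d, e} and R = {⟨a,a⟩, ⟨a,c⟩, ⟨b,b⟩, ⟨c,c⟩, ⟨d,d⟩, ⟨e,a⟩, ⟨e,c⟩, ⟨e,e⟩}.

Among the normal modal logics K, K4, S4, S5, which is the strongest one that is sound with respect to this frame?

S4

Transitive (axiom 4): yes — every two-step R-path is closed by a direct edge.
Reflexive (axiom T): yes — every world is R-related to itself.
Euclidean (axiom 5): no — e R c and e R a, but not c R a.
So F validates K, K4, S4; S5 would additionally require R to be Euclidean. The strongest is S4.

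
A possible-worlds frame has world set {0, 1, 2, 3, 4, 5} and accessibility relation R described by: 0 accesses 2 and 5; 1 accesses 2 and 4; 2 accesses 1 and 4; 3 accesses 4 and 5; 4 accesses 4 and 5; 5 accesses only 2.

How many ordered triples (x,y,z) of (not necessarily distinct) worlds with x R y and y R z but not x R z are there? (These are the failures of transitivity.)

10

Enumerating: (0,2,1), (0,2,4), (1,2,1), (1,4,5), (2,1,2), (2,4,5), (3,5,2), (4,5,2), (5,2,1), (5,2,4).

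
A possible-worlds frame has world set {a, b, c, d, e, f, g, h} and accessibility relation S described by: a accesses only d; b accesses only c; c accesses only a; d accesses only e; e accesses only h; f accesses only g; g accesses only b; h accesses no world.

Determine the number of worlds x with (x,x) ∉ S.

Enumerating: a, b, c, d, e, f, g, h.

8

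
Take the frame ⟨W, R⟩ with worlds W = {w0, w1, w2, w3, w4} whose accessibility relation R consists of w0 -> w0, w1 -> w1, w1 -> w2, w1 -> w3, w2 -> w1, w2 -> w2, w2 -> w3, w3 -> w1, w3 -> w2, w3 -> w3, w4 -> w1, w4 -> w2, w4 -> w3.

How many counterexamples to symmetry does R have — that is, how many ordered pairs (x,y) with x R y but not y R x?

3

Enumerating: (w4,w1), (w4,w2), (w4,w3).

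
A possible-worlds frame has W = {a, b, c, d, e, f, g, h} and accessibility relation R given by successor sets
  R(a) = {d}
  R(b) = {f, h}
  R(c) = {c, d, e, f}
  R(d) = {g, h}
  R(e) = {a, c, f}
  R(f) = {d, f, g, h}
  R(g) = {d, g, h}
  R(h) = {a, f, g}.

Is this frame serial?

Serial: yes — every world has a successor (e.g. a R d).

Yes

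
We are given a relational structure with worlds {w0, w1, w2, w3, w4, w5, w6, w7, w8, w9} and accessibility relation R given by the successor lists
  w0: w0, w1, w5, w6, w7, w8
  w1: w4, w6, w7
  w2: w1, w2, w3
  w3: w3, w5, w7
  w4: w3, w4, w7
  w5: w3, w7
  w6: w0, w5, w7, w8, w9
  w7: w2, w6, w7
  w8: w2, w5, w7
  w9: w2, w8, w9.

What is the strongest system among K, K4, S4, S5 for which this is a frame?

K

Transitive (axiom 4): no — w0 R w1 and w1 R w4, but not w0 R w4.
Reflexive (axiom T): no — w1 is not related to itself.
Euclidean (axiom 5): no — w0 R w1 and w0 R w5, but not w1 R w5.
So F validates K; K4 would additionally require R to be transitive. The strongest is K.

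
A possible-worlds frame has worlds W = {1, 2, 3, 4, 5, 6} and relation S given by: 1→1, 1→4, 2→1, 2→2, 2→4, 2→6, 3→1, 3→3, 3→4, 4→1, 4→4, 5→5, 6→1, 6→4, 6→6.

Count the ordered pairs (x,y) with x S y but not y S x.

Enumerating: (2,1), (2,4), (2,6), (3,1), (3,4), (6,1), (6,4).

7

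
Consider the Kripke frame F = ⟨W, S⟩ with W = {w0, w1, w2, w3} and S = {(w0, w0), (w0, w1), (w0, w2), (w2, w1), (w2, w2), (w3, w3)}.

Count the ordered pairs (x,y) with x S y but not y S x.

3

Enumerating: (w0,w1), (w0,w2), (w2,w1).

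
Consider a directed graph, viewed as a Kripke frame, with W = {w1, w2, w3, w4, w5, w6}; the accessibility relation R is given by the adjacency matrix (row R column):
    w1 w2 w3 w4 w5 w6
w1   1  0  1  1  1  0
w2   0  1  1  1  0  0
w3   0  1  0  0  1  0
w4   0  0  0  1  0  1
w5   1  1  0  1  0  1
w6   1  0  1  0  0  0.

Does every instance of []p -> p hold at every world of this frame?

The schema T characterises exactly the reflexive frames.
Reflexive: no — w3 is not related to itself.

No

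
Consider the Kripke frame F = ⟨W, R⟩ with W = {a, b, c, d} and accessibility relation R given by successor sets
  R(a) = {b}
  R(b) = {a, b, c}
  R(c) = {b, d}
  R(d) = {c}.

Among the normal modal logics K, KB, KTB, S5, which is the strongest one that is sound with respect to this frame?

Symmetric (axiom B): yes — every pair in R has its reverse in R.
Reflexive (axiom T): no — a is not related to itself.
Euclidean (axiom 5): no — b R a and b R c, but not a R c.
So F validates K, KB; KTB would additionally require R to be reflexive. The strongest is KB.

KB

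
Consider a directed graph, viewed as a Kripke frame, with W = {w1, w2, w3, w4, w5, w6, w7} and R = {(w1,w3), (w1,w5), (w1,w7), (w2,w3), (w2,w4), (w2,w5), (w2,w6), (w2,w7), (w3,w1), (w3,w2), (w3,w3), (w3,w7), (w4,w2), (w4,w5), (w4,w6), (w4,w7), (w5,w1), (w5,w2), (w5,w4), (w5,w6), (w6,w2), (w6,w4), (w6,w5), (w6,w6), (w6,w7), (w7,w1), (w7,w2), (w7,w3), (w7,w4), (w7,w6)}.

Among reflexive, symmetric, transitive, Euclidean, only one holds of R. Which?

symmetric

Reflexive: no — w1 is not related to itself.
Symmetric: yes — every pair in R has its reverse in R.
Transitive: no — w1 R w3 and w3 R w2, but not w1 R w2.
Euclidean: no — w1 R w3 and w1 R w5, but not w3 R w5.
Only symmetric holds.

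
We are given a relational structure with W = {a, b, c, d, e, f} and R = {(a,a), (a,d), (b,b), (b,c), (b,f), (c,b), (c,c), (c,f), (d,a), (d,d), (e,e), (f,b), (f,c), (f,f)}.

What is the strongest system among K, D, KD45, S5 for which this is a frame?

Serial (axiom D): yes — every world has a successor (e.g. a R a).
Euclidean (axiom 5): yes — any two successors of a common world are R-related.
Transitive (axiom 4): yes — every two-step R-path is closed by a direct edge.
Reflexive (axiom T): yes — every world is R-related to itself.
So F validates K, D, KD45, S5. The strongest is S5.

S5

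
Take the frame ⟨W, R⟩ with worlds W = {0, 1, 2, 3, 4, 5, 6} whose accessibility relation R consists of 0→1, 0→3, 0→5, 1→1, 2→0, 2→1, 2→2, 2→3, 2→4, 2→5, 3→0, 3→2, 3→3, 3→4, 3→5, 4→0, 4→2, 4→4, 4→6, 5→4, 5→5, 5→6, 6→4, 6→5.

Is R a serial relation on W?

Serial: yes — every world has a successor (e.g. 0 R 1).

Yes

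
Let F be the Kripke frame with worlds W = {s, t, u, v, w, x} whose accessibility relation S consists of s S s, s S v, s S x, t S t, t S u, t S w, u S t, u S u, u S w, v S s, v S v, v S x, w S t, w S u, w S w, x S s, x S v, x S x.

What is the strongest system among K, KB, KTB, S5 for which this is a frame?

Symmetric (axiom B): yes — every pair in S has its reverse in S.
Reflexive (axiom T): yes — every world is S-related to itself.
Euclidean (axiom 5): yes — any two successors of a common world are S-related.
So F validates K, KB, KTB, S5. The strongest is S5.

S5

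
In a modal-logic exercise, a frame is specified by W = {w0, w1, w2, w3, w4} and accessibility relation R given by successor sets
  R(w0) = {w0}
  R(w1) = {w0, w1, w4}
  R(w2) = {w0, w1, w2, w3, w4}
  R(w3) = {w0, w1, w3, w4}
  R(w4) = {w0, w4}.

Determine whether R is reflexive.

Reflexive: yes — every world is R-related to itself.

Yes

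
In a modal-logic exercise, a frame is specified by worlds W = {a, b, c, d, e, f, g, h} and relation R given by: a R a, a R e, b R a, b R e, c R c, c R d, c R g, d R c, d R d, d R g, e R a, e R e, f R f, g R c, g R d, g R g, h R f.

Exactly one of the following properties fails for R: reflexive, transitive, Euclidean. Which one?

reflexive

Reflexive: no — b is not related to itself.
Transitive: yes — every two-step R-path is closed by a direct edge.
Euclidean: yes — any two successors of a common world are R-related.
Only reflexive fails.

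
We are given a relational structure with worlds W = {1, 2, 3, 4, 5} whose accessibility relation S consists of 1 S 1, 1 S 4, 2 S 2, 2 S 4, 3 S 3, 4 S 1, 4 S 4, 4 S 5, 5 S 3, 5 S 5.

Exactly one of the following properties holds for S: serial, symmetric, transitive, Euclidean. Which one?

Serial: yes — every world has a successor (e.g. 1 S 1).
Symmetric: no — 2 S 4 but not 4 S 2.
Transitive: no — 1 S 4 and 4 S 5, but not 1 S 5.
Euclidean: no — 4 S 1 and 4 S 5, but not 1 S 5.
Only serial holds.

serial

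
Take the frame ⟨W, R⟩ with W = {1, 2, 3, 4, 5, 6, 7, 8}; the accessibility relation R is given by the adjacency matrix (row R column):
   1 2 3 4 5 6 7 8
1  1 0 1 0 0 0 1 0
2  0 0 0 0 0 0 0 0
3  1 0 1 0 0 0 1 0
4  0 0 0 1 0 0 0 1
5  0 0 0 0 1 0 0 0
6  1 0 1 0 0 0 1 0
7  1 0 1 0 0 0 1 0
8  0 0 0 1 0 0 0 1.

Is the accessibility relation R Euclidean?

Euclidean: yes — any two successors of a common world are R-related.

Yes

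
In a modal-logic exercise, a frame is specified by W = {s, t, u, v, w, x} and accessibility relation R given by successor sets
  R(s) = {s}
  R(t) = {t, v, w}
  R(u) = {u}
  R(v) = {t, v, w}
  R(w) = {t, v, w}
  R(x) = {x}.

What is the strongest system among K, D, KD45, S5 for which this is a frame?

Serial (axiom D): yes — every world has a successor (e.g. s R s).
Euclidean (axiom 5): yes — any two successors of a common world are R-related.
Transitive (axiom 4): yes — every two-step R-path is closed by a direct edge.
Reflexive (axiom T): yes — every world is R-related to itself.
So F validates K, D, KD45, S5. The strongest is S5.

S5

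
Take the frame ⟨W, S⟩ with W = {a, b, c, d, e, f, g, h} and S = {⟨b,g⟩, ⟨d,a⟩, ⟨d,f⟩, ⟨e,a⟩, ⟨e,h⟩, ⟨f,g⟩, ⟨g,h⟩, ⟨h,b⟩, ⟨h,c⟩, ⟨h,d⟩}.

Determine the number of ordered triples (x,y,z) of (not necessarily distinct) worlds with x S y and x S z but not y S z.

20

Enumerating: (b,g,g), (d,a,a), (d,a,f), (d,f,a), (d,f,f), (e,a,a), (e,a,h), (e,h,a), (e,h,h), (f,g,g), (g,h,h), (h,b,b), … and 8 more.
Total: 20.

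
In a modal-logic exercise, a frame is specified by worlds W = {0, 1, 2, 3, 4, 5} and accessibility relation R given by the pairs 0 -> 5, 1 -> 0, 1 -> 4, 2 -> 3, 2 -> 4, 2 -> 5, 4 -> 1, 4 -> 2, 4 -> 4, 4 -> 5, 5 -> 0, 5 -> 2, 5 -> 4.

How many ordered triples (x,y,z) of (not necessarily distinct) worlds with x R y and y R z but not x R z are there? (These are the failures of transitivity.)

19

Enumerating: (0,5,0), (0,5,2), (0,5,4), (1,0,5), (1,4,1), (1,4,2), (1,4,5), (2,4,1), (2,4,2), (2,5,0), (2,5,2), (4,1,0), … and 7 more.
Total: 19.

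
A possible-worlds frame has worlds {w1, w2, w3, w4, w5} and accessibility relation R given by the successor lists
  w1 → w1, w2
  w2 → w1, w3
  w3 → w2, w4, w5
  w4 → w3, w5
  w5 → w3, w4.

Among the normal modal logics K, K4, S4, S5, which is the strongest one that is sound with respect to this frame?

Transitive (axiom 4): no — w1 R w2 and w2 R w3, but not w1 R w3.
Reflexive (axiom T): no — w2 is not related to itself.
Euclidean (axiom 5): no — w2 R w1 and w2 R w3, but not w1 R w3.
So F validates K; K4 would additionally require R to be transitive. The strongest is K.

K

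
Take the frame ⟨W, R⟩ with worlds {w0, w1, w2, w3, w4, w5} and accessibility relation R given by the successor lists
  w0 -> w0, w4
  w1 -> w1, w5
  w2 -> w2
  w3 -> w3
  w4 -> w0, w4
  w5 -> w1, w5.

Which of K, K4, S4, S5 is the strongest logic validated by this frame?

S5

Transitive (axiom 4): yes — every two-step R-path is closed by a direct edge.
Reflexive (axiom T): yes — every world is R-related to itself.
Euclidean (axiom 5): yes — any two successors of a common world are R-related.
So F validates K, K4, S4, S5. The strongest is S5.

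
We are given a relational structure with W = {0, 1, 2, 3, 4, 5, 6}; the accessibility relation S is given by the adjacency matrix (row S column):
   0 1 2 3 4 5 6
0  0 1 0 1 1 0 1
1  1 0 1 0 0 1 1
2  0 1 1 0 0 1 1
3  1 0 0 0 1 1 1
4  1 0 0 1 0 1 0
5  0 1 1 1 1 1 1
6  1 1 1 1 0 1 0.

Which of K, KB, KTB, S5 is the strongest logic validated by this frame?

Symmetric (axiom B): yes — every pair in S has its reverse in S.
Reflexive (axiom T): no — 0 is not related to itself.
Euclidean (axiom 5): no — 0 S 1 and 0 S 3, but not 1 S 3.
So F validates K, KB; KTB would additionally require S to be reflexive. The strongest is KB.

KB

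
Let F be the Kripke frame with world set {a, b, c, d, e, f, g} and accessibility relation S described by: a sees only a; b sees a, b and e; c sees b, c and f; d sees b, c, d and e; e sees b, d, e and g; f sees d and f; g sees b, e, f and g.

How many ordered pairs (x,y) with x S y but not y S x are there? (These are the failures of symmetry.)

Enumerating: (b,a), (c,b), (c,f), (d,b), (d,c), (f,d), (g,b), (g,f).

8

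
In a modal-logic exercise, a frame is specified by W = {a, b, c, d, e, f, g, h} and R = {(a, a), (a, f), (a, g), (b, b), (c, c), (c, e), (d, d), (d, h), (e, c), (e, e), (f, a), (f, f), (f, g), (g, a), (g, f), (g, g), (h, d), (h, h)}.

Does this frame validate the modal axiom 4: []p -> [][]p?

By correspondence theory, 4 is valid on a frame iff R is transitive.
Transitive: yes — every two-step R-path is closed by a direct edge.

Yes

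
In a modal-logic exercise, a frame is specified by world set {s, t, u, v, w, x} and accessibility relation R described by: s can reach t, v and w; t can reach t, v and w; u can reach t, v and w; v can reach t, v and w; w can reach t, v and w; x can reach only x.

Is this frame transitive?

Transitive: yes — every two-step R-path is closed by a direct edge.

Yes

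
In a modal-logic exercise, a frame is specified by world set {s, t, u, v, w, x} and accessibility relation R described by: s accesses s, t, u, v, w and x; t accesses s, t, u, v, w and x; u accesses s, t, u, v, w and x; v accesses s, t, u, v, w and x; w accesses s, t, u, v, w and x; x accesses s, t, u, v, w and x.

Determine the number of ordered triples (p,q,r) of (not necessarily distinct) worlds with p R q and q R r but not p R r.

0

R is transitive; there are no such tuples.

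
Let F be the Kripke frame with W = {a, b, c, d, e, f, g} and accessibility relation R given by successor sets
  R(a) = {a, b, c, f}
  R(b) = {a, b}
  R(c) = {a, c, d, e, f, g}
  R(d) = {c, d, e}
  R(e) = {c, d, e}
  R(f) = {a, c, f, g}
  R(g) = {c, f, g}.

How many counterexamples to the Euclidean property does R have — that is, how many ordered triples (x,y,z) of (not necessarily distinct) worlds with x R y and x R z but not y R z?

Enumerating: (a,b,c), (a,b,f), (a,c,b), (a,f,b), (c,a,d), (c,a,e), (c,a,g), (c,d,a), (c,d,f), (c,d,g), (c,e,a), (c,e,f), … and 8 more.
Total: 20.

20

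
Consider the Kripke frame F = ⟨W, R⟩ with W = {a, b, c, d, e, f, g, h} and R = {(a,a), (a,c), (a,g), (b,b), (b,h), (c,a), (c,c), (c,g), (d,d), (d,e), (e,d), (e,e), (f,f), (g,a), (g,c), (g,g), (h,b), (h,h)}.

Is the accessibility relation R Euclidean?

Yes

Euclidean: yes — any two successors of a common world are R-related.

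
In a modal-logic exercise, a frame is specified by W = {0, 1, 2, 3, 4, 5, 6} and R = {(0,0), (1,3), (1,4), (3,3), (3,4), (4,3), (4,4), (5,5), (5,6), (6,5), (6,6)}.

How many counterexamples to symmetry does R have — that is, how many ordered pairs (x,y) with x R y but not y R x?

Enumerating: (1,3), (1,4).

2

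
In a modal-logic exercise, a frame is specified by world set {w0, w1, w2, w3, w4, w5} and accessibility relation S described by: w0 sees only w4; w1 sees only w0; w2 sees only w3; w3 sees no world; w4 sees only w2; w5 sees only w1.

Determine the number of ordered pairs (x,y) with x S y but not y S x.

Enumerating: (w0,w4), (w1,w0), (w2,w3), (w4,w2), (w5,w1).

5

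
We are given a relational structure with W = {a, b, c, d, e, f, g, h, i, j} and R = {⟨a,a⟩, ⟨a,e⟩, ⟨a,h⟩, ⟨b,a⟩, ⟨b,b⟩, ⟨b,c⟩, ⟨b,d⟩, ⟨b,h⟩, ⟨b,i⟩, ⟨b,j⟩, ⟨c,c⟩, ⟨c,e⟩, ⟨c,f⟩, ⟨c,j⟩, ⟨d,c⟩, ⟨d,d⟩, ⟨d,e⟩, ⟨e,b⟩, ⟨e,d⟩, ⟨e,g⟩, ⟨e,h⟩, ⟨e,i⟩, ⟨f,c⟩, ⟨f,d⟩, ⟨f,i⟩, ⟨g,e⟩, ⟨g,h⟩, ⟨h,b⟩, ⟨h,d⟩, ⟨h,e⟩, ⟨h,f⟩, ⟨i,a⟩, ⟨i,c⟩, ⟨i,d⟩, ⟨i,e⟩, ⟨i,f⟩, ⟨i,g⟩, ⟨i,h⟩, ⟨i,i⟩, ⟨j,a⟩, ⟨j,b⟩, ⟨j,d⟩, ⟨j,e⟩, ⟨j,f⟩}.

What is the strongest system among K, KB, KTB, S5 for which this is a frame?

Symmetric (axiom B): no — a R e but not e R a.
Reflexive (axiom T): no — e is not related to itself.
Euclidean (axiom 5): no — b R a and b R c, but not a R c.
So F validates K; KB would additionally require R to be symmetric. The strongest is K.

K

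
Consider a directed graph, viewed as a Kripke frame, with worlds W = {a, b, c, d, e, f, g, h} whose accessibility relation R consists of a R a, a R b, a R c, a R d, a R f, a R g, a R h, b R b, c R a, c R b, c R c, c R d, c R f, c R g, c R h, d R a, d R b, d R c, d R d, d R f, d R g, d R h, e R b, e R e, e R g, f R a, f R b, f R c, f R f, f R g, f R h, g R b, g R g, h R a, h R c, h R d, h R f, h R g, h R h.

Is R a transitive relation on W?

Transitive: no — f R a and a R d, but not f R d.

No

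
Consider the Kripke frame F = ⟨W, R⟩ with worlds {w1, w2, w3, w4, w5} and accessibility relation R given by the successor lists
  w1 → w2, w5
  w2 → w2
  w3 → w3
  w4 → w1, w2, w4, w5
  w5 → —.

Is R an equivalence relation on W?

No

Reflexive: no — w1 is not related to itself.
Symmetric: no — w1 R w2 but not w2 R w1.
Transitive: yes — every two-step R-path is closed by a direct edge.
So R is not an equivalence relation.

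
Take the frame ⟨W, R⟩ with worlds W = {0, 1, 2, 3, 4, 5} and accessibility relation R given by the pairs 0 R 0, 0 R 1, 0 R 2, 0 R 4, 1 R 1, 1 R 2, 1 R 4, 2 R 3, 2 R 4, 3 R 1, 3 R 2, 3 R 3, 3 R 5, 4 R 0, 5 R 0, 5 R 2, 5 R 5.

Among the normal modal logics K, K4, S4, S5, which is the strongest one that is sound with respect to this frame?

Transitive (axiom 4): no — 0 R 2 and 2 R 3, but not 0 R 3.
Reflexive (axiom T): no — 2 is not related to itself.
Euclidean (axiom 5): no — 0 R 2 and 0 R 1, but not 2 R 1.
So F validates K; K4 would additionally require R to be transitive. The strongest is K.

K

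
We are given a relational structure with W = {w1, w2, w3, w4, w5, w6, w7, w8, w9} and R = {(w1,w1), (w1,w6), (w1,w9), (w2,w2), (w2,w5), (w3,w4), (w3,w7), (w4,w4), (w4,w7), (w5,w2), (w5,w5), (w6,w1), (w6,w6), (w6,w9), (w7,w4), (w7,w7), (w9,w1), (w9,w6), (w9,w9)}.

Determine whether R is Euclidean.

Yes

Euclidean: yes — any two successors of a common world are R-related.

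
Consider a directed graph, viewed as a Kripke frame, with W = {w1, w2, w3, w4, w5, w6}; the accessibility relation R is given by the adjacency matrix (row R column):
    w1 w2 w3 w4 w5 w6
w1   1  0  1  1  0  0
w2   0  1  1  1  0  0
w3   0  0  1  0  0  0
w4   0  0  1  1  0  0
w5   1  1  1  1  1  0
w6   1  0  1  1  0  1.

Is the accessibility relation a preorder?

Yes

Reflexive: yes — every world is R-related to itself.
Transitive: yes — every two-step R-path is closed by a direct edge.
So R is a preorder.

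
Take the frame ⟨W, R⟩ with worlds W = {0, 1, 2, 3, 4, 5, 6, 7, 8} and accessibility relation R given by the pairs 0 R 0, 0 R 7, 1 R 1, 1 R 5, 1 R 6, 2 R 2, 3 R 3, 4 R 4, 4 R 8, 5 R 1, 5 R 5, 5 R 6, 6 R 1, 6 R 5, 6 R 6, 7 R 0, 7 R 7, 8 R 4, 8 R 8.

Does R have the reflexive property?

Reflexive: yes — every world is R-related to itself.

Yes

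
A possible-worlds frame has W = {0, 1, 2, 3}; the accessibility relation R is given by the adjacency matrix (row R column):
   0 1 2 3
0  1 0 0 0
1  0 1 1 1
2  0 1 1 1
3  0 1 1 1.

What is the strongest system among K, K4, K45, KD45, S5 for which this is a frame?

S5

Transitive (axiom 4): yes — every two-step R-path is closed by a direct edge.
Euclidean (axiom 5): yes — any two successors of a common world are R-related.
Serial (axiom D): yes — every world has a successor (e.g. 0 R 0).
Reflexive (axiom T): yes — every world is R-related to itself.
So F validates K, K4, K45, KD45, S5. The strongest is S5.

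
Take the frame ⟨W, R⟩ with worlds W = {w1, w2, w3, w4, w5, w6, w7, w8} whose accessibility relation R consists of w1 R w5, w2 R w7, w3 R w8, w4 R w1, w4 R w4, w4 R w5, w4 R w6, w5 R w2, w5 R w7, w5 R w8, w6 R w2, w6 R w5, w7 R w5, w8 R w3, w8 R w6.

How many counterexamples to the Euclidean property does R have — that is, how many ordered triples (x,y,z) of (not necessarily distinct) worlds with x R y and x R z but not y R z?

29

Enumerating: (w1,w5,w5), (w2,w7,w7), (w3,w8,w8), (w4,w1,w1), (w4,w1,w4), (w4,w1,w6), (w4,w5,w1), (w4,w5,w4), (w4,w5,w5), (w4,w5,w6), (w4,w6,w1), (w4,w6,w4), … and 17 more.
Total: 29.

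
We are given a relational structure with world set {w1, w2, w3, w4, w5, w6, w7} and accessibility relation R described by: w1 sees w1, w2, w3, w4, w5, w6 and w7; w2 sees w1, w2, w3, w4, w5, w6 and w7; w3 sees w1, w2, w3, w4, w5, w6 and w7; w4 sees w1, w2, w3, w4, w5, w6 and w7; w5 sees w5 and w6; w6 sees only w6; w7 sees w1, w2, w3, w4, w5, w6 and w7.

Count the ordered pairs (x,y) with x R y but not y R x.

11

Enumerating: (w1,w5), (w1,w6), (w2,w5), (w2,w6), (w3,w5), (w3,w6), (w4,w5), (w4,w6), (w5,w6), (w7,w5), (w7,w6).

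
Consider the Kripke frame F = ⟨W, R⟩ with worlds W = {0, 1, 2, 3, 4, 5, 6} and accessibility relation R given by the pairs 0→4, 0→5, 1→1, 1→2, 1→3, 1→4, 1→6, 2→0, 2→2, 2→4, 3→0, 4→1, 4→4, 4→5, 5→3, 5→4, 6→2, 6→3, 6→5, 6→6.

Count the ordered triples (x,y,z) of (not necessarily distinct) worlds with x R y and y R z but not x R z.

22

Enumerating: (0,4,1), (0,5,3), (1,2,0), (1,3,0), (1,4,5), (1,6,5), (2,0,5), (2,4,1), (2,4,5), (3,0,4), (3,0,5), (4,1,2), … and 10 more.
Total: 22.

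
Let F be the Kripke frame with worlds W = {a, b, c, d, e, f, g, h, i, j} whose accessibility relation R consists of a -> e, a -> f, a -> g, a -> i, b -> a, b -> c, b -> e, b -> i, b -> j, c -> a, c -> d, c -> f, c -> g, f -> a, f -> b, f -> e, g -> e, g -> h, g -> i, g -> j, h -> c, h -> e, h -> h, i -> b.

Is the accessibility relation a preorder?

No

Reflexive: no — a is not related to itself.
Transitive: no — a R f and f R b, but not a R b.
So R is not a preorder.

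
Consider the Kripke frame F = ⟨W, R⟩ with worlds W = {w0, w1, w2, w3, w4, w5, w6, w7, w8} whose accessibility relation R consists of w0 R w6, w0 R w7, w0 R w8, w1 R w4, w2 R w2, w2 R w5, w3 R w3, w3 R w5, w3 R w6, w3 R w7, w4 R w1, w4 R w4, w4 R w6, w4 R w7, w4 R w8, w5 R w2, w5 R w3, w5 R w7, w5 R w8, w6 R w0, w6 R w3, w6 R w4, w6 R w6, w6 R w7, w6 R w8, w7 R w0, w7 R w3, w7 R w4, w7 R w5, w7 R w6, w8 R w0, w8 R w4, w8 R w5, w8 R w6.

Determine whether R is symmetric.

Yes

Symmetric: yes — every pair in R has its reverse in R.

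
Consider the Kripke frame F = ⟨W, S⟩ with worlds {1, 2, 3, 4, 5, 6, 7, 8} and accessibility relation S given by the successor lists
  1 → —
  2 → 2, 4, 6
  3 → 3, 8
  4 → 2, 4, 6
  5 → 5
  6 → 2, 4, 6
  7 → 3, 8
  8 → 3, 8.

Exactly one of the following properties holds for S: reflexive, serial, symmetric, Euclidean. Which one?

Euclidean

Reflexive: no — 1 is not related to itself.
Serial: no — 1 has no S-successor.
Symmetric: no — 7 S 3 but not 3 S 7.
Euclidean: yes — any two successors of a common world are S-related.
Only Euclidean holds.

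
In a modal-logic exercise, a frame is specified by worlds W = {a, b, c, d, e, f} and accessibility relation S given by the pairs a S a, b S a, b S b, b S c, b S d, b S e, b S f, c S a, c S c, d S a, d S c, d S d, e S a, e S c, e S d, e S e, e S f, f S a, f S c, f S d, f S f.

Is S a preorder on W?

Yes

Reflexive: yes — every world is S-related to itself.
Transitive: yes — every two-step S-path is closed by a direct edge.
So S is a preorder.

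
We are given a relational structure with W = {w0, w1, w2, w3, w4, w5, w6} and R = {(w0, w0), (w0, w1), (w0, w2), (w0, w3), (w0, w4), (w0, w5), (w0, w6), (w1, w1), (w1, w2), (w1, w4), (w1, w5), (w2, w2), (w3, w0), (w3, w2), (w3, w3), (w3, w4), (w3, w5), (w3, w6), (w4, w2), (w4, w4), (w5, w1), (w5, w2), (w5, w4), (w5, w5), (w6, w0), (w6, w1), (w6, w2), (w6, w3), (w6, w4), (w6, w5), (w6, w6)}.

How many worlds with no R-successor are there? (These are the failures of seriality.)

R is serial; there are no such worlds.

0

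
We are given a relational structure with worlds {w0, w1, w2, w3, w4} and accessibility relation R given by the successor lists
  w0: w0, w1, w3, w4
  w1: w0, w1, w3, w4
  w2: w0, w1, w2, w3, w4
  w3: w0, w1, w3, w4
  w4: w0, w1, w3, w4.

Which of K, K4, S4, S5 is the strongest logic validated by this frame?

S4

Transitive (axiom 4): yes — every two-step R-path is closed by a direct edge.
Reflexive (axiom T): yes — every world is R-related to itself.
Euclidean (axiom 5): no — w2 R w0 and w2 R w2, but not w0 R w2.
So F validates K, K4, S4; S5 would additionally require R to be Euclidean. The strongest is S4.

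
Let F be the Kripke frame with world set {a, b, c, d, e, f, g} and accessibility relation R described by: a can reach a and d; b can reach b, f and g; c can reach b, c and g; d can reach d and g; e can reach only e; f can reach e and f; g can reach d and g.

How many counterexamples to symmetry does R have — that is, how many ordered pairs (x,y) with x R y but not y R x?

6

Enumerating: (a,d), (b,f), (b,g), (c,b), (c,g), (f,e).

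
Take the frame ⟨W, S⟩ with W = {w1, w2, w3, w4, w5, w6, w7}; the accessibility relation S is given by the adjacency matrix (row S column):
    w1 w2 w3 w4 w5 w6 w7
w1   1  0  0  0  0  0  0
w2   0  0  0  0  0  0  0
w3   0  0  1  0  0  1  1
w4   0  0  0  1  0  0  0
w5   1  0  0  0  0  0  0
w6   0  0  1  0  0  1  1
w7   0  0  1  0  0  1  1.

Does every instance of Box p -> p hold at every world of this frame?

No

Axiom T corresponds to the accessibility relation being reflexive.
Reflexive: no — w2 is not related to itself.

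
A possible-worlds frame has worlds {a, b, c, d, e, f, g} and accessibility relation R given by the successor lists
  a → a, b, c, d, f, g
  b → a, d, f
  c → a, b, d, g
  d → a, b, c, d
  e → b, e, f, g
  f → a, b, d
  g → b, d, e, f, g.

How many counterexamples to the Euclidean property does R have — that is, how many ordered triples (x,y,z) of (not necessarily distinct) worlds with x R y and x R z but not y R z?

38

Enumerating: (a,b,b), (a,b,c), (a,b,g), (a,c,c), (a,c,f), (a,d,f), (a,d,g), (a,f,c), (a,f,f), (a,f,g), (a,g,a), (a,g,c), … and 26 more.
Total: 38.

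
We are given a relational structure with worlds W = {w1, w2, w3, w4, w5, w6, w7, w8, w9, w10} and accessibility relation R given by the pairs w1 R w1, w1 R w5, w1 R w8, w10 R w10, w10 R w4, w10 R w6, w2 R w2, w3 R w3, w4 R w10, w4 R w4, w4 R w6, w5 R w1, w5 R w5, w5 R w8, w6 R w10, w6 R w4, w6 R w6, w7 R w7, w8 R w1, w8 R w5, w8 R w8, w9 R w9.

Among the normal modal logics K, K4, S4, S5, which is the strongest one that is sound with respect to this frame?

S5

Transitive (axiom 4): yes — every two-step R-path is closed by a direct edge.
Reflexive (axiom T): yes — every world is R-related to itself.
Euclidean (axiom 5): yes — any two successors of a common world are R-related.
So F validates K, K4, S4, S5. The strongest is S5.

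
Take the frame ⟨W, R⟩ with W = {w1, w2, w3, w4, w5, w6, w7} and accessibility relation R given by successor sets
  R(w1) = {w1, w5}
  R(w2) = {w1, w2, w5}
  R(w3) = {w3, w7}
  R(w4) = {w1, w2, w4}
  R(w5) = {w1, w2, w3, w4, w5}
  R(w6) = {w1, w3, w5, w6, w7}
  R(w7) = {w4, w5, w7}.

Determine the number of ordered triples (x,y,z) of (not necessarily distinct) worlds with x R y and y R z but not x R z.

Enumerating: (w1,w5,w2), (w1,w5,w3), (w1,w5,w4), (w2,w5,w3), (w2,w5,w4), (w3,w7,w4), (w3,w7,w5), (w4,w1,w5), (w4,w2,w5), (w5,w3,w7), (w6,w5,w2), (w6,w5,w4), (w6,w7,w4), (w7,w4,w1), (w7,w4,w2), (w7,w5,w1), (w7,w5,w2), (w7,w5,w3).

18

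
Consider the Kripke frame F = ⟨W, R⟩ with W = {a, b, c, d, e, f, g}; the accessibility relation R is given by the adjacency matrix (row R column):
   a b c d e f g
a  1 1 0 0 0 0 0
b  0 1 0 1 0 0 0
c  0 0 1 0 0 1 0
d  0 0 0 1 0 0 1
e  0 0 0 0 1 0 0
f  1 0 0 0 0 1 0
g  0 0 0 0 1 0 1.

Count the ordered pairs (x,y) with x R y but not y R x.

6

Enumerating: (a,b), (b,d), (c,f), (d,g), (f,a), (g,e).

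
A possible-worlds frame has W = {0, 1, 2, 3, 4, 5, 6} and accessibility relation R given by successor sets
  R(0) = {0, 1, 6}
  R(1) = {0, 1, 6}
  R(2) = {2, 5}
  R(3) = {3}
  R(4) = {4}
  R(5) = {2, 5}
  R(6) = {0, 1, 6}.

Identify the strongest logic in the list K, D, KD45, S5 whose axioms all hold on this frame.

S5

Serial (axiom D): yes — every world has a successor (e.g. 0 R 0).
Euclidean (axiom 5): yes — any two successors of a common world are R-related.
Transitive (axiom 4): yes — every two-step R-path is closed by a direct edge.
Reflexive (axiom T): yes — every world is R-related to itself.
So F validates K, D, KD45, S5. The strongest is S5.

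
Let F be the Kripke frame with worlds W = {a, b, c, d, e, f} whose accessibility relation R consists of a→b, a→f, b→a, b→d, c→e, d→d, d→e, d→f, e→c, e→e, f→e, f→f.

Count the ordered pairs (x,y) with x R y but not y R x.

Enumerating: (a,f), (b,d), (d,e), (d,f), (f,e).

5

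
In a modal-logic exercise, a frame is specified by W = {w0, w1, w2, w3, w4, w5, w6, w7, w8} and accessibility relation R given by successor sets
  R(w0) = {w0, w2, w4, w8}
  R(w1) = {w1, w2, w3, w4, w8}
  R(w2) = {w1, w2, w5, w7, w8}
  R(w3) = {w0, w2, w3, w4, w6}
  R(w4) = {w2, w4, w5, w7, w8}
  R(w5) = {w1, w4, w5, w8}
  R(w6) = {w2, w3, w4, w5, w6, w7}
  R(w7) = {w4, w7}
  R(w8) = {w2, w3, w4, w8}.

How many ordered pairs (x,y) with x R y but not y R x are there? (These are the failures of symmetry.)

19

Enumerating: (w0,w2), (w0,w4), (w0,w8), (w1,w3), (w1,w4), (w1,w8), (w2,w5), (w2,w7), (w3,w0), (w3,w2), (w3,w4), (w4,w2), … and 7 more.
Total: 19.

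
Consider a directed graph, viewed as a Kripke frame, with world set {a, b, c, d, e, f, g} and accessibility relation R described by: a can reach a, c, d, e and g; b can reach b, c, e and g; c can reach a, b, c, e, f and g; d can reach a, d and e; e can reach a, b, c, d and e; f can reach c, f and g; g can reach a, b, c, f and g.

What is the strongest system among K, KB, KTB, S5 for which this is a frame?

Symmetric (axiom B): yes — every pair in R has its reverse in R.
Reflexive (axiom T): yes — every world is R-related to itself.
Euclidean (axiom 5): no — a R c and a R d, but not c R d.
So F validates K, KB, KTB; S5 would additionally require R to be Euclidean. The strongest is KTB.

KTB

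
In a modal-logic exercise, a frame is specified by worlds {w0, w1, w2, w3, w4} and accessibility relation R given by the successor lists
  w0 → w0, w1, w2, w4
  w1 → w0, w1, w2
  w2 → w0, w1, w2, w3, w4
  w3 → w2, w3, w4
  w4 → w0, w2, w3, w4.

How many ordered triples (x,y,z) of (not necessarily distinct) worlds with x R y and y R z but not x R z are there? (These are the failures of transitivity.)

10

Enumerating: (w0,w2,w3), (w0,w4,w3), (w1,w0,w4), (w1,w2,w3), (w1,w2,w4), (w3,w2,w0), (w3,w2,w1), (w3,w4,w0), (w4,w0,w1), (w4,w2,w1).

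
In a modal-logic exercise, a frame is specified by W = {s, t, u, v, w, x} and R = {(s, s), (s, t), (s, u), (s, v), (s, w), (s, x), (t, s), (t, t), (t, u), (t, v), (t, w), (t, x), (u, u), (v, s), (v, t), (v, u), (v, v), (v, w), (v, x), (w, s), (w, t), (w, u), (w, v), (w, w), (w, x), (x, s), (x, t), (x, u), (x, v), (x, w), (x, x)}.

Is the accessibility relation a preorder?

Yes

Reflexive: yes — every world is R-related to itself.
Transitive: yes — every two-step R-path is closed by a direct edge.
So R is a preorder.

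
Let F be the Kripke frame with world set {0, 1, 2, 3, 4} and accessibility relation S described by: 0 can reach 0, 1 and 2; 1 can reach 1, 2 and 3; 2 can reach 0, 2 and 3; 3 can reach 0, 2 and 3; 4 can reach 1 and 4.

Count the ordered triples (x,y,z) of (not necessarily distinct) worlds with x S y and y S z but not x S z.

Enumerating: (0,1,3), (0,2,3), (1,2,0), (1,3,0), (2,0,1), (3,0,1), (4,1,2), (4,1,3).

8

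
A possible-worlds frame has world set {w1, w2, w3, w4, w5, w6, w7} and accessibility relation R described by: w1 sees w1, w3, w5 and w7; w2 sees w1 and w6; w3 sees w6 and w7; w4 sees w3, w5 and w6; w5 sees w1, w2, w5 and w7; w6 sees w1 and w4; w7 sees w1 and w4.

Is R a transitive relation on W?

No

Transitive: no — w1 R w3 and w3 R w6, but not w1 R w6.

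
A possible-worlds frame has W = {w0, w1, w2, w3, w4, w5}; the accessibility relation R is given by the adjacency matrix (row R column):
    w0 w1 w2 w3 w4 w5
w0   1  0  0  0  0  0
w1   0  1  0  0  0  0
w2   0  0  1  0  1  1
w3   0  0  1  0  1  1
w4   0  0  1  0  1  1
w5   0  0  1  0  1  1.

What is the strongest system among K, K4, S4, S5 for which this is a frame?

K4

Transitive (axiom 4): yes — every two-step R-path is closed by a direct edge.
Reflexive (axiom T): no — w3 is not related to itself.
Euclidean (axiom 5): yes — any two successors of a common world are R-related.
So F validates K, K4; S4 would additionally require R to be reflexive. The strongest is K4.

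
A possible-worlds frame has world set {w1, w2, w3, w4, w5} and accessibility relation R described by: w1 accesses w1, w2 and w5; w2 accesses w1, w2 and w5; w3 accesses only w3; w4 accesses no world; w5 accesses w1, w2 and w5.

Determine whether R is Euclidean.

Euclidean: yes — any two successors of a common world are R-related.

Yes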